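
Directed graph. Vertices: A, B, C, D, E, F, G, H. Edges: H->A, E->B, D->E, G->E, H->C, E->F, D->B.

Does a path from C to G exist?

C has no outgoing edges, so nothing is reachable from it.

No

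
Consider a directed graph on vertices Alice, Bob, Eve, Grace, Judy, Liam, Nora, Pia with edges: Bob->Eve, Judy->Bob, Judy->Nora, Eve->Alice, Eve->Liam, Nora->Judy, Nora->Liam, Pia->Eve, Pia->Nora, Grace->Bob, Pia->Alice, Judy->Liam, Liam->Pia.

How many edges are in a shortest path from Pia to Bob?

Distance 0: Pia.
Distance 1: Alice, Eve, Nora.
Distance 2: Judy, Liam.
Distance 3: Bob — contains Bob.

3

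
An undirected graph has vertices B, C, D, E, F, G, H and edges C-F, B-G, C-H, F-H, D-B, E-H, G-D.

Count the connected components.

2

From B: component {B, D, G}.
From C: component {C, E, F, H}.
That's 2 components.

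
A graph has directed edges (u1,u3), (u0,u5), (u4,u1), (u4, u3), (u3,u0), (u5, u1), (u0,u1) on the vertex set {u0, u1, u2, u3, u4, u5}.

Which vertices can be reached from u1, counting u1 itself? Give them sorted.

Start at u1.
Its neighbours: u3.
Then their neighbours: u0.
Then next layer: u5.
Nothing further is reachable.

u0, u1, u3, u5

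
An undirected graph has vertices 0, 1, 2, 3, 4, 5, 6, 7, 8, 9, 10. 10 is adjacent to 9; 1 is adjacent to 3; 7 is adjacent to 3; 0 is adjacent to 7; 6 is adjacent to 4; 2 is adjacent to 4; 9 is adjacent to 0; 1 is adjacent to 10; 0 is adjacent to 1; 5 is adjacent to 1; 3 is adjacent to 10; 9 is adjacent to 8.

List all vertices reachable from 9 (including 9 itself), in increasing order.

0, 1, 3, 5, 7, 8, 9, 10

Start at 9.
Its neighbours: 0, 8, 10.
Then their neighbours: 1, 3, 7.
Then next layer: 5.
Nothing further is reachable.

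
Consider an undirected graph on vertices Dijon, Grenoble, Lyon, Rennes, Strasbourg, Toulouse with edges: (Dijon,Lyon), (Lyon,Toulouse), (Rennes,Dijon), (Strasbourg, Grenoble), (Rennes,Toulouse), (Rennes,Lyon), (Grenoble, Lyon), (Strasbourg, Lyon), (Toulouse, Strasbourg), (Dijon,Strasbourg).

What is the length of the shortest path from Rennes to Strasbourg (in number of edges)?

Distance 0: Rennes.
Distance 1: Dijon, Lyon, Toulouse.
Distance 2: Grenoble, Strasbourg — contains Strasbourg.

2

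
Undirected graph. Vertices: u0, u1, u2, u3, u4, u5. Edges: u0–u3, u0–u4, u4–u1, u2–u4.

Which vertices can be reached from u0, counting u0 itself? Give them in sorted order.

u0, u1, u2, u3, u4

Start at u0.
Its neighbours: u3, u4.
Then their neighbours: u1, u2.
Nothing further is reachable.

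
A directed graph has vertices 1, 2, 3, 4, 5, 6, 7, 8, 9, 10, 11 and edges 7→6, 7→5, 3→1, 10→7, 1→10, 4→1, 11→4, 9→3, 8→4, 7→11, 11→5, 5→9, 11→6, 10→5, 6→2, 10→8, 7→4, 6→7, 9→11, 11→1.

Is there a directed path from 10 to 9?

Explore from 10.
Distance 1: reach 5, 7, 8.
Distance 2: reach 4, 6, 9, 11.
Found 9.

Yes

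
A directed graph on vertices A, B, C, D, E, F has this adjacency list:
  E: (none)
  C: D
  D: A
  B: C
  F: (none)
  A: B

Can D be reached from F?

No

F has no outgoing edges, so nothing is reachable from it.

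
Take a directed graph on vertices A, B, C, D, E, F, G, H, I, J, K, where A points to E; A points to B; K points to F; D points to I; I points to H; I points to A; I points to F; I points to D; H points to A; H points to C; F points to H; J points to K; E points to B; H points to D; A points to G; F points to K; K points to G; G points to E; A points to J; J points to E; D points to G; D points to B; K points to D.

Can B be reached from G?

Explore from G.
Distance 1: reach E.
Distance 2: reach B.
Found B.

Yes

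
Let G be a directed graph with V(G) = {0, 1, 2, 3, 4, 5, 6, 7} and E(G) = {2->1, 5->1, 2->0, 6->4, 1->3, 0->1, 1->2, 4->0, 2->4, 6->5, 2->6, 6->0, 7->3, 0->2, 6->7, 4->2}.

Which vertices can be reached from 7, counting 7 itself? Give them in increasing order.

Start at 7.
Its neighbours: 3.
Nothing further is reachable.

3, 7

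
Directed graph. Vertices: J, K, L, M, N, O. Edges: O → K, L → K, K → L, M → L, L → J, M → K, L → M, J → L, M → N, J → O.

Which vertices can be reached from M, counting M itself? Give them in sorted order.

Start at M.
Its neighbours: K, L, N.
Then their neighbours: J.
Then next layer: O.
Every vertex is now reached.

J, K, L, M, N, O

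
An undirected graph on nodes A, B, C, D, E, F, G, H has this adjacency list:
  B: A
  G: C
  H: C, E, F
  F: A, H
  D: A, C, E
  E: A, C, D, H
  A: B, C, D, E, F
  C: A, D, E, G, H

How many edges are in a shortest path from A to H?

Distance 0: A.
Distance 1: B, C, D, E, F.
Distance 2: G, H — contains H.

2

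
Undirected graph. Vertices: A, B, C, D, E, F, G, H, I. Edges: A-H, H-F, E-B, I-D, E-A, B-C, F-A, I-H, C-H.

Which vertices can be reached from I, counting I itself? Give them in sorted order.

Start at I.
Its neighbours: D, H.
Then their neighbours: A, C, F.
Then next layer: B, E.
Nothing further is reachable.

A, B, C, D, E, F, H, I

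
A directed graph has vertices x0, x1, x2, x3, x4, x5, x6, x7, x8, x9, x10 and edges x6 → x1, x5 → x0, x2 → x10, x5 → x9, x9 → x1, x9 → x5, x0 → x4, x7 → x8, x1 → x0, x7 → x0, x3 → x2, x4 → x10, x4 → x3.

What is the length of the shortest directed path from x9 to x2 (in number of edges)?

5

Distance 0: x9.
Distance 1: x1, x5.
Distance 2: x0.
Distance 3: x4.
Distance 4: x3, x10.
Distance 5: x2 — contains x2.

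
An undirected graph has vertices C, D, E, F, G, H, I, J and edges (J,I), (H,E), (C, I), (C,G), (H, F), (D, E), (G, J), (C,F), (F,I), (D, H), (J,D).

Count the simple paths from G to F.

G–C–F
G–C–I–F
G–C–I–J–D–E–H–F
G–C–I–J–D–H–F
G–J–D–E–H–F
G–J–D–H–F
G–J–I–C–F
G–J–I–F

8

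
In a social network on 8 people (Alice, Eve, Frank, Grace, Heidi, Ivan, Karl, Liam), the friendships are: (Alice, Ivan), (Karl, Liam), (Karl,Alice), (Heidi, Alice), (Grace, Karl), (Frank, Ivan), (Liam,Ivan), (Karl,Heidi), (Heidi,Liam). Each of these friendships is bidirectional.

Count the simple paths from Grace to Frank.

6

Grace–Karl–Alice–Heidi–Liam–Ivan–Frank
Grace–Karl–Alice–Ivan–Frank
Grace–Karl–Heidi–Alice–Ivan–Frank
Grace–Karl–Heidi–Liam–Ivan–Frank
Grace–Karl–Liam–Heidi–Alice–Ivan–Frank
Grace–Karl–Liam–Ivan–Frank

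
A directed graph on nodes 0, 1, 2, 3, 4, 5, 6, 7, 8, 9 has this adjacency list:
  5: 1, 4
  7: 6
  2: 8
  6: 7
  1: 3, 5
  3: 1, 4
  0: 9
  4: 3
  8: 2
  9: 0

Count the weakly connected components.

4

From 0: component {0, 9}.
From 1: component {1, 3, 4, 5}.
From 2: component {2, 8}.
From 6: component {6, 7}.
That's 4 components.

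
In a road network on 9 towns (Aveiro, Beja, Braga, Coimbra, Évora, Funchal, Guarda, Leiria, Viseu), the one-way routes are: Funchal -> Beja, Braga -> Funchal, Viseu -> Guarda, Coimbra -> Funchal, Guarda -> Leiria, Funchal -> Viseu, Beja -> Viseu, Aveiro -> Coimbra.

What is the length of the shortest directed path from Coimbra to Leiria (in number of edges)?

Distance 0: Coimbra.
Distance 1: Funchal.
Distance 2: Beja, Viseu.
Distance 3: Guarda.
Distance 4: Leiria — contains Leiria.

4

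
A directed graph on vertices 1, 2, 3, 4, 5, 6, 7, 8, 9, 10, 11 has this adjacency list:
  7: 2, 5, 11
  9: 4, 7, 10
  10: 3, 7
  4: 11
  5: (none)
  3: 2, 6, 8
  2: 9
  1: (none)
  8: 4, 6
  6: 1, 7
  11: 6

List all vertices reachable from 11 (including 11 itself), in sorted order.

Start at 11.
Its neighbours: 6.
Then their neighbours: 1, 7.
Then next layer: 2, 5.
Then next layer: 9.
Then next layer: 4, 10.
Then next layer: 3.
Then next layer: 8.
Every vertex is now reached.

1, 2, 3, 4, 5, 6, 7, 8, 9, 10, 11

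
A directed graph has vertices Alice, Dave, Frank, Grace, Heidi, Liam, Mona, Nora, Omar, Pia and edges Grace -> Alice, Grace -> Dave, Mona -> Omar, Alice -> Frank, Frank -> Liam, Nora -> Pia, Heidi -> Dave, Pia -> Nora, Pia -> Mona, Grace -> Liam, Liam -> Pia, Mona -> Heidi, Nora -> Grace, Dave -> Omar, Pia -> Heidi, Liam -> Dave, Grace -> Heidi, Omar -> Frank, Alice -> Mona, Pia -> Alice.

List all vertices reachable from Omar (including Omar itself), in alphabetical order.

Alice, Dave, Frank, Grace, Heidi, Liam, Mona, Nora, Omar, Pia

Start at Omar.
Its neighbours: Frank.
Then their neighbours: Liam.
Then next layer: Dave, Pia.
Then next layer: Alice, Heidi, Mona, Nora.
Then next layer: Grace.
Every vertex is now reached.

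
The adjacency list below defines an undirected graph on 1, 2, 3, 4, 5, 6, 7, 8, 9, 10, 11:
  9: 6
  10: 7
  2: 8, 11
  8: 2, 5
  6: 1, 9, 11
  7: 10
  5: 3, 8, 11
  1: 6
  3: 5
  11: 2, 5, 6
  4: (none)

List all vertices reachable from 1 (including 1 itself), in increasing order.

Start at 1.
Its neighbours: 6.
Then their neighbours: 9, 11.
Then next layer: 2, 5.
Then next layer: 3, 8.
Nothing further is reachable.

1, 2, 3, 5, 6, 8, 9, 11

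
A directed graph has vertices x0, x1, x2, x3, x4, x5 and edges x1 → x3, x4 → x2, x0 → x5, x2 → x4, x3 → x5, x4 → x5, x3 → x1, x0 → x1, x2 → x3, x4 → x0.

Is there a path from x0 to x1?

Yes

Explore from x0.
Distance 1: reach x1, x5.
Found x1.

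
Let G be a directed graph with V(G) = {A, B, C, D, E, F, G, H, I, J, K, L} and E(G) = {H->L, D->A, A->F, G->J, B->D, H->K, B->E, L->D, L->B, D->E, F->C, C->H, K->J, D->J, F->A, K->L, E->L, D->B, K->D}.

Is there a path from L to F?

Yes

Explore from L.
Distance 1: reach B, D.
Distance 2: reach A, E, J.
Distance 3: reach F.
Found F.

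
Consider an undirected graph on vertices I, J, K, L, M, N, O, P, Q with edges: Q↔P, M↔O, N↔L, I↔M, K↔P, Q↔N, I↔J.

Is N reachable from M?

Explore from M.
Distance 1: reach I, O.
Distance 2: reach J.
The search is exhausted without reaching N; it lies in a different component.

No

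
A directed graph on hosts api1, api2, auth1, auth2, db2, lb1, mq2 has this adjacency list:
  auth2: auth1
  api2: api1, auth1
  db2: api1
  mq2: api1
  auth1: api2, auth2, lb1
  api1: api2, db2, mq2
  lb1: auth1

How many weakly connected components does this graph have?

From api1: component {api1, api2, auth1, auth2, db2, lb1, mq2}.
That's 1 component.

1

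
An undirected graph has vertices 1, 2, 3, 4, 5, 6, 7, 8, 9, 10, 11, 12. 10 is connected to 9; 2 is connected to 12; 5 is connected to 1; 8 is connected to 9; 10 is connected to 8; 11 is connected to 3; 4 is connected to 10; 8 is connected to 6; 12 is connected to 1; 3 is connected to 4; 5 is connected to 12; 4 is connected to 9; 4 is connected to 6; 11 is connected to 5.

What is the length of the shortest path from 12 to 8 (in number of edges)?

Distance 0: 12.
Distance 1: 1, 2, 5.
Distance 2: 11.
Distance 3: 3.
Distance 4: 4.
Distance 5: 6, 9, 10.
Distance 6: 8 — contains 8.

6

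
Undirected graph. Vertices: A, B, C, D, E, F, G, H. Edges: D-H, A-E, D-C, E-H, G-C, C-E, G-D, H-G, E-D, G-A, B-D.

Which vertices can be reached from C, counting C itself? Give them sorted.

Start at C.
Its neighbours: D, E, G.
Then their neighbours: A, B, H.
Nothing further is reachable.

A, B, C, D, E, G, H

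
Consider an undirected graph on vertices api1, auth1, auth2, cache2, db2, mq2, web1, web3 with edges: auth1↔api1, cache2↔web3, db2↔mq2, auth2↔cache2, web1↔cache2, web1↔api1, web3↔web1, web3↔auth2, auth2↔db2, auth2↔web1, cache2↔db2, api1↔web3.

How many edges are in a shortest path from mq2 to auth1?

Distance 0: mq2.
Distance 1: db2.
Distance 2: auth2, cache2.
Distance 3: web1, web3.
Distance 4: api1.
Distance 5: auth1 — contains auth1.

5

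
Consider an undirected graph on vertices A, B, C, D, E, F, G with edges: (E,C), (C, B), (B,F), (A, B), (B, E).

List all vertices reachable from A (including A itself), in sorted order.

A, B, C, E, F

Start at A.
Its neighbours: B.
Then their neighbours: C, E, F.
Nothing further is reachable.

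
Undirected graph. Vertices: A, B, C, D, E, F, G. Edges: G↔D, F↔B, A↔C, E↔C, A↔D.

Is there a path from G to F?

No

Explore from G.
Distance 1: reach D.
Distance 2: reach A.
Distance 3: reach C.
Distance 4: reach E.
The search is exhausted without reaching F; it lies in a different component.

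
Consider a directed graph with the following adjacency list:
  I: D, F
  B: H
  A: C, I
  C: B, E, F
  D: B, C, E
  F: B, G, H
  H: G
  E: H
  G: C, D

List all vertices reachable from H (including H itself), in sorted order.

Start at H.
Its neighbours: G.
Then their neighbours: C, D.
Then next layer: B, E, F.
Nothing further is reachable.

B, C, D, E, F, G, H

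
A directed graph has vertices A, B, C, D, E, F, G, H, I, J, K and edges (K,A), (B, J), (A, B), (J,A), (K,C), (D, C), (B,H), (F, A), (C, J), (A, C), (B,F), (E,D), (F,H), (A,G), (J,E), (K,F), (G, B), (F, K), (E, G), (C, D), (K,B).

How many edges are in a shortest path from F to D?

Distance 0: F.
Distance 1: A, H, K.
Distance 2: B, C, G.
Distance 3: D, J — contains D.

3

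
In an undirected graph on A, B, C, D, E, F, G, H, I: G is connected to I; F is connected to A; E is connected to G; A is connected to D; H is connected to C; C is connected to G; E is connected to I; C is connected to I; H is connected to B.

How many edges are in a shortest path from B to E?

Distance 0: B.
Distance 1: H.
Distance 2: C.
Distance 3: G, I.
Distance 4: E — contains E.

4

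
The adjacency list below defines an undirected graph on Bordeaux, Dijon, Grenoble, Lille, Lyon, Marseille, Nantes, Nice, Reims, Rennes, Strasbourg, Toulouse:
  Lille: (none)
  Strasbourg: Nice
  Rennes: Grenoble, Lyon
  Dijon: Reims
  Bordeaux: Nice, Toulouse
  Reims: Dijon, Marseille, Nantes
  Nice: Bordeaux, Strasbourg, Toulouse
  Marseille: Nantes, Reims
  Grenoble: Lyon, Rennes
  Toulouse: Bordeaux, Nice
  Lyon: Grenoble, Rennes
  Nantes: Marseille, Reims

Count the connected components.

From Bordeaux: component {Bordeaux, Nice, Strasbourg, Toulouse}.
From Dijon: component {Dijon, Marseille, Nantes, Reims}.
From Grenoble: component {Grenoble, Lyon, Rennes}.
From Lille: component {Lille}.
That's 4 components.

4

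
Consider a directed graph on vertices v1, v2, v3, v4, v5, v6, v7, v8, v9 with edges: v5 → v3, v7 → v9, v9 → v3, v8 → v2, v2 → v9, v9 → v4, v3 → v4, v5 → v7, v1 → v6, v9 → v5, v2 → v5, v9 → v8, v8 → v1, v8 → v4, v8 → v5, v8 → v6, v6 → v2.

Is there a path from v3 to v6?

Explore from v3.
Distance 1: reach v4.
The search from v3 is exhausted; no directed path reaches v6.

No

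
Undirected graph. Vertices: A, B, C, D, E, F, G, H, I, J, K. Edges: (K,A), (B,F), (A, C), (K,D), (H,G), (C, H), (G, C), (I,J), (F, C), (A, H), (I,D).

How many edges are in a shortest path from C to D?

Distance 0: C.
Distance 1: A, F, G, H.
Distance 2: B, K.
Distance 3: D — contains D.

3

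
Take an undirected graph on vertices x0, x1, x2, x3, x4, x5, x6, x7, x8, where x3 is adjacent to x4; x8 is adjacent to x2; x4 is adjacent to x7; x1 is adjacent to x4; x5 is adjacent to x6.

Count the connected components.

4

From x0: component {x0}.
From x1: component {x1, x3, x4, x7}.
From x2: component {x2, x8}.
From x5: component {x5, x6}.
That's 4 components.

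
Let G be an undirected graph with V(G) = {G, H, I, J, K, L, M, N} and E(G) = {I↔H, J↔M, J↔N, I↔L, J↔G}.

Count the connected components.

3

From G: component {G, J, M, N}.
From H: component {H, I, L}.
From K: component {K}.
That's 3 components.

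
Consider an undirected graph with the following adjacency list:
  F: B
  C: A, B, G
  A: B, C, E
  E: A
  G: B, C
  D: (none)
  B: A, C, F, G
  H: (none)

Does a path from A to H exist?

No

Explore from A.
Distance 1: reach B, C, E.
Distance 2: reach F, G.
The search is exhausted without reaching H; it lies in a different component.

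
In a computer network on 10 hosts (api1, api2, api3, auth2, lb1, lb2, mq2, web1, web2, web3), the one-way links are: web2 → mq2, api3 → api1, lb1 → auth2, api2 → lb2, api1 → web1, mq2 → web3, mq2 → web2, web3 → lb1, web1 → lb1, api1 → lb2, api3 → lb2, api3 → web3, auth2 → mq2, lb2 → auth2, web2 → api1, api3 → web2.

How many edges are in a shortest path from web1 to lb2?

Distance 0: web1.
Distance 1: lb1.
Distance 2: auth2.
Distance 3: mq2.
Distance 4: web2, web3.
Distance 5: api1.
Distance 6: lb2 — contains lb2.

6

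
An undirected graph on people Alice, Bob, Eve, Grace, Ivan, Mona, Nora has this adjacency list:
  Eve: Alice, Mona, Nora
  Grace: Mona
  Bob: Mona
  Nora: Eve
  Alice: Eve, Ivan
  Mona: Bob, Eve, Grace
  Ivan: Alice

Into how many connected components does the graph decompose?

From Alice: component {Alice, Bob, Eve, Grace, Ivan, Mona, Nora}.
That's 1 component.

1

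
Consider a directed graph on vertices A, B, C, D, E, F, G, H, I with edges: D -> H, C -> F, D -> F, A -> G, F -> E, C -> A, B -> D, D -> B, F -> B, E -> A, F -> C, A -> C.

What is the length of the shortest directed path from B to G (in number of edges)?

Distance 0: B.
Distance 1: D.
Distance 2: F, H.
Distance 3: C, E.
Distance 4: A.
Distance 5: G — contains G.

5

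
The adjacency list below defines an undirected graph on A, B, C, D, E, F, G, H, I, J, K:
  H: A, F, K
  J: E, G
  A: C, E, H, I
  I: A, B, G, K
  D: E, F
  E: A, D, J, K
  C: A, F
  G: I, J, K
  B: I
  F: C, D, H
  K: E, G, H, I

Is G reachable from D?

Explore from D.
Distance 1: reach E, F.
Distance 2: reach A, C, H, J, K.
Distance 3: reach G, I.
Found G.

Yes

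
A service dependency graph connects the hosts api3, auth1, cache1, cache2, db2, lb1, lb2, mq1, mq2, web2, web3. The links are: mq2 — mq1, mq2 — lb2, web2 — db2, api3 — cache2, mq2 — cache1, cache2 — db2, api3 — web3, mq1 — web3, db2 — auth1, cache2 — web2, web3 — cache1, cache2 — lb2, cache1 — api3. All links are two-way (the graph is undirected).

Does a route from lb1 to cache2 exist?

No

lb1 has no edges, so nothing is reachable from it.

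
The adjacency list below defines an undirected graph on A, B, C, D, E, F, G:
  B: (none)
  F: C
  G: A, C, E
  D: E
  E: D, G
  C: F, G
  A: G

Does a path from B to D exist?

B has no edges, so nothing is reachable from it.

No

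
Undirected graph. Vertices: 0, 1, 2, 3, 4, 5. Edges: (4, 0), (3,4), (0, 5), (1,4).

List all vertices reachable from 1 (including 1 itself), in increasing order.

0, 1, 3, 4, 5

Start at 1.
Its neighbours: 4.
Then their neighbours: 0, 3.
Then next layer: 5.
Nothing further is reachable.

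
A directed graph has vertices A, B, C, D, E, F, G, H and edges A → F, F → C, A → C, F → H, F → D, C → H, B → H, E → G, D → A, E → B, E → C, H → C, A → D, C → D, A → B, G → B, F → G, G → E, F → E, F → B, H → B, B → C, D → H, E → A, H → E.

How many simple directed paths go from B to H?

B→C→D→A→F→H
B→C→D→H
B→C→H
B→H

4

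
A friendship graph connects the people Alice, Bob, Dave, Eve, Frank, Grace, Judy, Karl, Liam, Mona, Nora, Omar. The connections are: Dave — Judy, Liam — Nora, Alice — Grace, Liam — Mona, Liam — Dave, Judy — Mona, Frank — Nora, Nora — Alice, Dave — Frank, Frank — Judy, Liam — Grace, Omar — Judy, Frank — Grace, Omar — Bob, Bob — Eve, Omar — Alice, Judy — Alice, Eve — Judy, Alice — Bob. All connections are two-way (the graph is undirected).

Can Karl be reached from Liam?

Explore from Liam.
Distance 1: reach Dave, Grace, Mona, Nora.
Distance 2: reach Alice, Frank, Judy.
Distance 3: reach Bob, Eve, Omar.
The search is exhausted without reaching Karl; it lies in a different component.

No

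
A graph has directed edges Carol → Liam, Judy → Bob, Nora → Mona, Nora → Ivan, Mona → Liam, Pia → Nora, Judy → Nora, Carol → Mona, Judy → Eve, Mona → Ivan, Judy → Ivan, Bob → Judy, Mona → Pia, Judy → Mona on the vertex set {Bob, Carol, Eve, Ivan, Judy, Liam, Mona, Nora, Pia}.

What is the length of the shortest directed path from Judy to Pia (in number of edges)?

Distance 0: Judy.
Distance 1: Bob, Eve, Ivan, Mona, Nora.
Distance 2: Liam, Pia — contains Pia.

2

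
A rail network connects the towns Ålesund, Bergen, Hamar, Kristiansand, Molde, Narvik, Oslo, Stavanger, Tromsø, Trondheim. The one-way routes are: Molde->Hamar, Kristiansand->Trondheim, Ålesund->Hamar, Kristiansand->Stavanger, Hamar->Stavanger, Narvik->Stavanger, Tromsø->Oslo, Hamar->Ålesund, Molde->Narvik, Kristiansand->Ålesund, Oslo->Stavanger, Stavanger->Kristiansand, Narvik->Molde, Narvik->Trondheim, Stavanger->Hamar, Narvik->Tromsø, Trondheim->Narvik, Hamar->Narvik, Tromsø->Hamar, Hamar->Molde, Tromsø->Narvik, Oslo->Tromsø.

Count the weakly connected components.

From Ålesund: component {Ålesund, Hamar, Kristiansand, Molde, Narvik, Oslo, Stavanger, Tromsø, Trondheim}.
From Bergen: component {Bergen}.
That's 2 components.

2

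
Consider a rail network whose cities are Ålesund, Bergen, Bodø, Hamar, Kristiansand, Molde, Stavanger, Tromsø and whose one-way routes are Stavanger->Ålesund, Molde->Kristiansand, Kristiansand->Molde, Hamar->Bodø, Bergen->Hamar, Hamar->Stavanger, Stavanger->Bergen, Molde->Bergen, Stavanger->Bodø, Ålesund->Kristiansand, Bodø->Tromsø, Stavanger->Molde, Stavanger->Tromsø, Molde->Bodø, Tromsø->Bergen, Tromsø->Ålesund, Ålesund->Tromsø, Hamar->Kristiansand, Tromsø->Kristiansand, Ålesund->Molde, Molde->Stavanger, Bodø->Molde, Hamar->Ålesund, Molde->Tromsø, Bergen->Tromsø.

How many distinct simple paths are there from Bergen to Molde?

22

Bergen→Hamar→Ålesund→Kristiansand→Molde
Bergen→Hamar→Ålesund→Molde
Bergen→Hamar→Ålesund→Tromsø→Kristiansand→Molde
Bergen→Hamar→Bodø→Molde
Bergen→Hamar→Bodø→Tromsø→Ålesund→Kristiansand→Molde
Bergen→Hamar→Bodø→Tromsø→Ålesund→Molde
Bergen→Hamar→Bodø→Tromsø→Kristiansand→Molde
Bergen→Hamar→Kristiansand→Molde
... and 14 more.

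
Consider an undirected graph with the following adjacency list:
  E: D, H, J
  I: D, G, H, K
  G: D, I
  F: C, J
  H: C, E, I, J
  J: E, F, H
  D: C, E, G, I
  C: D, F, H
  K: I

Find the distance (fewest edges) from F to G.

3

Distance 0: F.
Distance 1: C, J.
Distance 2: D, E, H.
Distance 3: G, I — contains G.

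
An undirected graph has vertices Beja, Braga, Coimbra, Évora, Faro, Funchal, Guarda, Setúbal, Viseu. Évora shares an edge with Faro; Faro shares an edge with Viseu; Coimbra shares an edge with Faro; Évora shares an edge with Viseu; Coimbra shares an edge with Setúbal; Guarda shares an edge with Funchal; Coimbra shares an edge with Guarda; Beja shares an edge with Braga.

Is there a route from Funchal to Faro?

Yes

Explore from Funchal.
Distance 1: reach Guarda.
Distance 2: reach Coimbra.
Distance 3: reach Faro, Setúbal.
Found Faro.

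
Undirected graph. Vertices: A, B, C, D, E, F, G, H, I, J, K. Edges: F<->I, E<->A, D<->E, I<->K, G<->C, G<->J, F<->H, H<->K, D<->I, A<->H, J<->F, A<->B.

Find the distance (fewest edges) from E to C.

Distance 0: E.
Distance 1: A, D.
Distance 2: B, H, I.
Distance 3: F, K.
Distance 4: J.
Distance 5: G.
Distance 6: C — contains C.

6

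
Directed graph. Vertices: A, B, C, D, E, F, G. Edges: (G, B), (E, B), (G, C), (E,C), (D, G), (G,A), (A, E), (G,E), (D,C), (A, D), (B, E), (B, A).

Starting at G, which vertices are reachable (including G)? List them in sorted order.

A, B, C, D, E, G

Start at G.
Its neighbours: A, B, C, E.
Then their neighbours: D.
Nothing further is reachable.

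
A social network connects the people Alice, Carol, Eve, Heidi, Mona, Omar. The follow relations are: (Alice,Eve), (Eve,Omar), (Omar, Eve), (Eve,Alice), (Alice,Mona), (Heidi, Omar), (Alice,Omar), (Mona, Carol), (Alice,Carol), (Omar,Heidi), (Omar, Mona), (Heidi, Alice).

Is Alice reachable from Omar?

Explore from Omar.
Distance 1: reach Eve, Heidi, Mona.
Distance 2: reach Alice, Carol.
Found Alice.

Yes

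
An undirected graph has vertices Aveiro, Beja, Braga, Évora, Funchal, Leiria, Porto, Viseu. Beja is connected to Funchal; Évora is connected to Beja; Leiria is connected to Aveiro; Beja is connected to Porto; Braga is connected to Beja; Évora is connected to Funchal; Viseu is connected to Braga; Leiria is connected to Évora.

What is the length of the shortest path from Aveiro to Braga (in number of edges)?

4

Distance 0: Aveiro.
Distance 1: Leiria.
Distance 2: Évora.
Distance 3: Beja, Funchal.
Distance 4: Braga, Porto — contains Braga.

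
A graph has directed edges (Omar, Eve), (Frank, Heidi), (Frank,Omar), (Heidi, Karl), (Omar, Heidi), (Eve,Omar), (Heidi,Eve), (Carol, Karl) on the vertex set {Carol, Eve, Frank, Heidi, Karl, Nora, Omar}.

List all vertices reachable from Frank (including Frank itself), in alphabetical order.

Start at Frank.
Its neighbours: Heidi, Omar.
Then their neighbours: Eve, Karl.
Nothing further is reachable.

Eve, Frank, Heidi, Karl, Omar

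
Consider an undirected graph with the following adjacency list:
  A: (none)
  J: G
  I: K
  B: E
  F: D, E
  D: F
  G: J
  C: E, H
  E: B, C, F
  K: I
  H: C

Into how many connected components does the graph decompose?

From A: component {A}.
From B: component {B, C, D, E, F, H}.
From G: component {G, J}.
From I: component {I, K}.
That's 4 components.

4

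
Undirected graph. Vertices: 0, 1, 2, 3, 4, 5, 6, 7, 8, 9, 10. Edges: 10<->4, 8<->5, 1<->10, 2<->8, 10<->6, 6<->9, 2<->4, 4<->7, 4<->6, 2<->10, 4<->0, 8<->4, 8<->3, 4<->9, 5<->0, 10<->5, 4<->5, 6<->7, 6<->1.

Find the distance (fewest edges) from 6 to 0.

2

Distance 0: 6.
Distance 1: 1, 4, 7, 9, 10.
Distance 2: 0, 2, 5, 8 — contains 0.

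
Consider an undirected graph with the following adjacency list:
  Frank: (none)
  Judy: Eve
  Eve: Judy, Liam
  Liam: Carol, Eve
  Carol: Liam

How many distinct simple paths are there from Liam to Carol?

Liam–Carol

1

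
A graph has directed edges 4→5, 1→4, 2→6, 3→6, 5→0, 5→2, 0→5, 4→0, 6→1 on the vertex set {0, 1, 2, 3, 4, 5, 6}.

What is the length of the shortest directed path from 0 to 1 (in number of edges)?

4

Distance 0: 0.
Distance 1: 5.
Distance 2: 2.
Distance 3: 6.
Distance 4: 1 — contains 1.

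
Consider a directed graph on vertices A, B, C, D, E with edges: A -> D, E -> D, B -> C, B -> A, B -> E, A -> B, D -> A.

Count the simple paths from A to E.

1

A→B→E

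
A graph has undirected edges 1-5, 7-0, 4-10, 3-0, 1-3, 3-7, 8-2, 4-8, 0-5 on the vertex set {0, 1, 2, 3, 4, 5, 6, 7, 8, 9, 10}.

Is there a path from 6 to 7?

6 has no edges, so nothing is reachable from it.

No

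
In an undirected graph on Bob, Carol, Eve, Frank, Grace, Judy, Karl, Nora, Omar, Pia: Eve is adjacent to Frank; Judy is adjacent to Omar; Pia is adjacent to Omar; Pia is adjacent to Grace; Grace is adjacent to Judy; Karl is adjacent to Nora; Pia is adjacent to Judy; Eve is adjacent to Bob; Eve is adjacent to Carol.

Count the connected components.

From Bob: component {Bob, Carol, Eve, Frank}.
From Grace: component {Grace, Judy, Omar, Pia}.
From Karl: component {Karl, Nora}.
That's 3 components.

3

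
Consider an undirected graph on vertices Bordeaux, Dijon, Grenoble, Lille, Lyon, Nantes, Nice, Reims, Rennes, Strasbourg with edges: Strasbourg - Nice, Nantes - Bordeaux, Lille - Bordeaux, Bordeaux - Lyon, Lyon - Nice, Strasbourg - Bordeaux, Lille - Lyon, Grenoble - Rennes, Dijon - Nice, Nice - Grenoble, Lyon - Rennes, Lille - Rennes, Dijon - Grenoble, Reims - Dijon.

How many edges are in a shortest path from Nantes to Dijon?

4

Distance 0: Nantes.
Distance 1: Bordeaux.
Distance 2: Lille, Lyon, Strasbourg.
Distance 3: Nice, Rennes.
Distance 4: Dijon, Grenoble — contains Dijon.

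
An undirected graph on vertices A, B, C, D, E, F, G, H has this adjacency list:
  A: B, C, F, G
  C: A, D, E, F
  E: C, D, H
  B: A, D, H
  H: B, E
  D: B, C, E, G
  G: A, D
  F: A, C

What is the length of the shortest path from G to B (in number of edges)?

Distance 0: G.
Distance 1: A, D.
Distance 2: B, C, E, F — contains B.

2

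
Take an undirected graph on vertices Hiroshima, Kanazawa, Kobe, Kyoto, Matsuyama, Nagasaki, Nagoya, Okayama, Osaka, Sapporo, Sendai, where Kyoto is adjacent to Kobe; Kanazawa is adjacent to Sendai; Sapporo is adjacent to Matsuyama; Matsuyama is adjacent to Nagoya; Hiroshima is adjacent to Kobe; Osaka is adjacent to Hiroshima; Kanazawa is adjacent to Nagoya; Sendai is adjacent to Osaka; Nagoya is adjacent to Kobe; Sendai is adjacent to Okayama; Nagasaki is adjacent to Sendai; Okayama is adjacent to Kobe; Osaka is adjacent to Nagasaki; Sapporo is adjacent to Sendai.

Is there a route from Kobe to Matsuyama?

Yes

Explore from Kobe.
Distance 1: reach Hiroshima, Kyoto, Nagoya, Okayama.
Distance 2: reach Kanazawa, Matsuyama, Osaka, Sendai.
Found Matsuyama.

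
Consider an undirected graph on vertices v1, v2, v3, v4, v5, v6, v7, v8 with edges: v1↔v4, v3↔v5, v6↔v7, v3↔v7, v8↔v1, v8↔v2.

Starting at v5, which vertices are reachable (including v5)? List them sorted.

Start at v5.
Its neighbours: v3.
Then their neighbours: v7.
Then next layer: v6.
Nothing further is reachable.

v3, v5, v6, v7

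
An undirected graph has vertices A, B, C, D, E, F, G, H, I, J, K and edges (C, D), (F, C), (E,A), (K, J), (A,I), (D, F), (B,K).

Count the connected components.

From A: component {A, E, I}.
From B: component {B, J, K}.
From C: component {C, D, F}.
From G: component {G}.
From H: component {H}.
That's 5 components.

5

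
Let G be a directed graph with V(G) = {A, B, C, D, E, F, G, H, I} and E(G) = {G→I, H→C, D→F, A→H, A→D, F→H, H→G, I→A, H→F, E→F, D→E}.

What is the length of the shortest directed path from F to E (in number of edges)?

Distance 0: F.
Distance 1: H.
Distance 2: C, G.
Distance 3: I.
Distance 4: A.
Distance 5: D.
Distance 6: E — contains E.

6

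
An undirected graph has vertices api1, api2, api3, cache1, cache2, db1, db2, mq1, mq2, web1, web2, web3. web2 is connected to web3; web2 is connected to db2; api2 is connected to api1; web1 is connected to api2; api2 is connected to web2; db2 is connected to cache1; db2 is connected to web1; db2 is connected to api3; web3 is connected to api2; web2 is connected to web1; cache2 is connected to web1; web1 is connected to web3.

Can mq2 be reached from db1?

No

db1 has no edges, so nothing is reachable from it.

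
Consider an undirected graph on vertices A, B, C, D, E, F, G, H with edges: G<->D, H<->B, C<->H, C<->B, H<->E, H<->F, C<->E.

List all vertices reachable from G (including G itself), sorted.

D, G

Start at G.
Its neighbours: D.
Nothing further is reachable.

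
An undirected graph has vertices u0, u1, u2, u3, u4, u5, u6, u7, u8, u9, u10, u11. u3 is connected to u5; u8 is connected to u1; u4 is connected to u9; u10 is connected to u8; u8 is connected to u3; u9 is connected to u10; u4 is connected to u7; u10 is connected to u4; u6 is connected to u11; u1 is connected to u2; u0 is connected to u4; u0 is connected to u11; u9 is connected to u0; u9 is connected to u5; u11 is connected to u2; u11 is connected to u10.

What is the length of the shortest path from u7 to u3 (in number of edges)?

Distance 0: u7.
Distance 1: u4.
Distance 2: u0, u9, u10.
Distance 3: u5, u8, u11.
Distance 4: u1, u2, u3, u6 — contains u3.

4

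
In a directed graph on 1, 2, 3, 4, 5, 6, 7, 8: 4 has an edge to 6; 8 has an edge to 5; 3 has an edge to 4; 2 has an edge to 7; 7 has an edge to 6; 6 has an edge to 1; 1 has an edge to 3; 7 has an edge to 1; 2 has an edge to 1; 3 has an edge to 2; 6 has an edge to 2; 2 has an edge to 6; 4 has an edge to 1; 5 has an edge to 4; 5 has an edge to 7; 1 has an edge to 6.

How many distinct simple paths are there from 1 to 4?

1→3→4

1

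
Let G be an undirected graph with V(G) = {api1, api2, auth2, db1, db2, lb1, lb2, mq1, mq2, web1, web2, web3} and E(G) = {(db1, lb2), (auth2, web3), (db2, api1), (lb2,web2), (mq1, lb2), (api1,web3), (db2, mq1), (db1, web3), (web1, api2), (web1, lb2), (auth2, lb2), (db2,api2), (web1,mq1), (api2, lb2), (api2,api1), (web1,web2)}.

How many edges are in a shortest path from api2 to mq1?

2

Distance 0: api2.
Distance 1: api1, db2, lb2, web1.
Distance 2: auth2, db1, mq1, web2, web3 — contains mq1.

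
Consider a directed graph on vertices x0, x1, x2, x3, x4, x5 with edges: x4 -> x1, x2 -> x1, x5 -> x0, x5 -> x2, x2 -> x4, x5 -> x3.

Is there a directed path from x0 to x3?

x0 has no outgoing edges, so nothing is reachable from it.

No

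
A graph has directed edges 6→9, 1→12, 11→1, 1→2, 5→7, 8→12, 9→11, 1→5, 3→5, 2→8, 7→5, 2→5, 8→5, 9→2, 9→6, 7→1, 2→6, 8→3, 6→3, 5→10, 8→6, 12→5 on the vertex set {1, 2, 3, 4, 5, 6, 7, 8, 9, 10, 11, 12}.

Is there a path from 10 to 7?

No

10 has no outgoing edges, so nothing is reachable from it.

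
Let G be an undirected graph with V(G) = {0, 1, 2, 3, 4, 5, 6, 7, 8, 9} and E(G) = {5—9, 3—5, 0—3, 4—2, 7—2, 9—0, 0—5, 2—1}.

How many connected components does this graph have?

From 0: component {0, 3, 5, 9}.
From 1: component {1, 2, 4, 7}.
From 6: component {6}.
From 8: component {8}.
That's 4 components.

4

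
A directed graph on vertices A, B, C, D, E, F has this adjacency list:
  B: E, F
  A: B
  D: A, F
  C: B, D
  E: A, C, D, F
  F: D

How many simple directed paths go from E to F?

E→A→B→F
E→C→B→F
E→C→D→A→B→F
E→C→D→F
E→D→A→B→F
E→D→F
E→F

7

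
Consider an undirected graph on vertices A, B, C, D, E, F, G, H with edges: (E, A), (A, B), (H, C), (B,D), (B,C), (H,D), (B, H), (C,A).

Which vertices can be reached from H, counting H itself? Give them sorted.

Start at H.
Its neighbours: B, C, D.
Then their neighbours: A.
Then next layer: E.
Nothing further is reachable.

A, B, C, D, E, H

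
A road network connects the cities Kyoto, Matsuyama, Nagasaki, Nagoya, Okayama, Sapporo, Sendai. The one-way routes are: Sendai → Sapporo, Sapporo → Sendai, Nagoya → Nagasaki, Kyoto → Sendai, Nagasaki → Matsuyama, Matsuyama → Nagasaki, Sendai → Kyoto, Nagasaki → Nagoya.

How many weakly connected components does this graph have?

3

From Kyoto: component {Kyoto, Sapporo, Sendai}.
From Matsuyama: component {Matsuyama, Nagasaki, Nagoya}.
From Okayama: component {Okayama}.
That's 3 components.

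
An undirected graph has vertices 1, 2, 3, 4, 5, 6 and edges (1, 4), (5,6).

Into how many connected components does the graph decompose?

4

From 1: component {1, 4}.
From 2: component {2}.
From 3: component {3}.
From 5: component {5, 6}.
That's 4 components.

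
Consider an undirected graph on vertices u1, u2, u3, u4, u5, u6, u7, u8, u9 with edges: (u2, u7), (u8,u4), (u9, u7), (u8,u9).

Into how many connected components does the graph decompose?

From u1: component {u1}.
From u2: component {u2, u4, u7, u8, u9}.
From u3: component {u3}.
From u5: component {u5}.
From u6: component {u6}.
That's 5 components.

5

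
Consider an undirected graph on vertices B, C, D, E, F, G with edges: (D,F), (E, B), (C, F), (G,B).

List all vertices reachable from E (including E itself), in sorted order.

B, E, G

Start at E.
Its neighbours: B.
Then their neighbours: G.
Nothing further is reachable.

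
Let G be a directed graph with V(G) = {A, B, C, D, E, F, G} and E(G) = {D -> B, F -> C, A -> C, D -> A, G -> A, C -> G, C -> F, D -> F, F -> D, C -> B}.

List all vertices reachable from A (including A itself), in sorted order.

A, B, C, D, F, G

Start at A.
Its neighbours: C.
Then their neighbours: B, F, G.
Then next layer: D.
Nothing further is reachable.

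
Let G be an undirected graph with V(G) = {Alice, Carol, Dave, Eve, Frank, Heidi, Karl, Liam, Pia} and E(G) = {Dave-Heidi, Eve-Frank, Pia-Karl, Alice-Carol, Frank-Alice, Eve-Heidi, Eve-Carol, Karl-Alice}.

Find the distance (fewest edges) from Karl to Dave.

Distance 0: Karl.
Distance 1: Alice, Pia.
Distance 2: Carol, Frank.
Distance 3: Eve.
Distance 4: Heidi.
Distance 5: Dave — contains Dave.

5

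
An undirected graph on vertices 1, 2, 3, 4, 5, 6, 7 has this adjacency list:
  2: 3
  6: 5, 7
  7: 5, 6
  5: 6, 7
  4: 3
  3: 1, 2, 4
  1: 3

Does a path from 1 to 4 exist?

Explore from 1.
Distance 1: reach 3.
Distance 2: reach 2, 4.
Found 4.

Yes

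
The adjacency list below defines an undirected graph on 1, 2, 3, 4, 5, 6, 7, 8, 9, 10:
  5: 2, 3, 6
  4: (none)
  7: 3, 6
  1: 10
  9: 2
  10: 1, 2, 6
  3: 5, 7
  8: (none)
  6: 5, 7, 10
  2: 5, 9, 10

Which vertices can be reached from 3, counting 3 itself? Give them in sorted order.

Start at 3.
Its neighbours: 5, 7.
Then their neighbours: 2, 6.
Then next layer: 9, 10.
Then next layer: 1.
Nothing further is reachable.

1, 2, 3, 5, 6, 7, 9, 10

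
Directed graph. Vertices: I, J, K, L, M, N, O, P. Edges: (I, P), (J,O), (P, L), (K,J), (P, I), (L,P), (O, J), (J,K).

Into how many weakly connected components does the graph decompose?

From I: component {I, L, P}.
From J: component {J, K, O}.
From M: component {M}.
From N: component {N}.
That's 4 components.

4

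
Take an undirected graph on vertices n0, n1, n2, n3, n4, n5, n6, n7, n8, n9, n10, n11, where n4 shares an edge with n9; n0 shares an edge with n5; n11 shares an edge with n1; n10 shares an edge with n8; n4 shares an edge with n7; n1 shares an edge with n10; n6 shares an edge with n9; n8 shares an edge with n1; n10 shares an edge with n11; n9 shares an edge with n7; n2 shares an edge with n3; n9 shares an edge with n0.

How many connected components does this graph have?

From n0: component {n0, n4, n5, n6, n7, n9}.
From n1: component {n1, n8, n10, n11}.
From n2: component {n2, n3}.
That's 3 components.

3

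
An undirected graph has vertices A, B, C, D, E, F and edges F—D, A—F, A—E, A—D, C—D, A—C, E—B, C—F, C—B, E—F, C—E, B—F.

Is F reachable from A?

Explore from A.
Distance 1: reach C, D, E, F.
Found F.

Yes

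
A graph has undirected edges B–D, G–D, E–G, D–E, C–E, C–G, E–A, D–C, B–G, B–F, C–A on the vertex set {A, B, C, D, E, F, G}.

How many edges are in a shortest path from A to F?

Distance 0: A.
Distance 1: C, E.
Distance 2: D, G.
Distance 3: B.
Distance 4: F — contains F.

4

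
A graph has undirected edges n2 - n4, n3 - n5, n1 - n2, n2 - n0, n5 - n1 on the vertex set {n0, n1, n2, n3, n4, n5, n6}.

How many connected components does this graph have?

From n0: component {n0, n1, n2, n3, n4, n5}.
From n6: component {n6}.
That's 2 components.

2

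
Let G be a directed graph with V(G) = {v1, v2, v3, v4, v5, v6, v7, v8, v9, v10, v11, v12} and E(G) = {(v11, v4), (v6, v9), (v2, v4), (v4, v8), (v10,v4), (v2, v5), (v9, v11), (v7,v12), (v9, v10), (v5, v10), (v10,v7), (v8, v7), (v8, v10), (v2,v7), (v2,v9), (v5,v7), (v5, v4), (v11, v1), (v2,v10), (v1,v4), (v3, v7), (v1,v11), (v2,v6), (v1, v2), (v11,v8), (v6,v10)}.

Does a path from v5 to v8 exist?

Explore from v5.
Distance 1: reach v4, v7, v10.
Distance 2: reach v8, v12.
Found v8.

Yes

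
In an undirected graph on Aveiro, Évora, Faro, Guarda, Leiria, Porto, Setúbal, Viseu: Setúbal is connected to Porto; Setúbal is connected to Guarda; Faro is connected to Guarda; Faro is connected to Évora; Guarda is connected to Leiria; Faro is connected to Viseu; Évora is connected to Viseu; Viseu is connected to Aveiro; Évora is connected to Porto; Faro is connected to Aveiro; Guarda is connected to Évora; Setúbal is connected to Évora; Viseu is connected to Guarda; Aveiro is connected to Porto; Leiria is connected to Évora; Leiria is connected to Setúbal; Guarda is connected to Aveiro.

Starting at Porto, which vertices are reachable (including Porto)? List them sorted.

Start at Porto.
Its neighbours: Aveiro, Évora, Setúbal.
Then their neighbours: Faro, Guarda, Leiria, Viseu.
Every vertex is now reached.

Aveiro, Évora, Faro, Guarda, Leiria, Porto, Setúbal, Viseu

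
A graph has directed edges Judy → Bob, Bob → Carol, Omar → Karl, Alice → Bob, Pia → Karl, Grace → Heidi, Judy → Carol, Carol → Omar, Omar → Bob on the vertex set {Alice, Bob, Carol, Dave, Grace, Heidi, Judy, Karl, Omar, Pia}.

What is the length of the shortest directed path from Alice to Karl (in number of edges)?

4

Distance 0: Alice.
Distance 1: Bob.
Distance 2: Carol.
Distance 3: Omar.
Distance 4: Karl — contains Karl.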